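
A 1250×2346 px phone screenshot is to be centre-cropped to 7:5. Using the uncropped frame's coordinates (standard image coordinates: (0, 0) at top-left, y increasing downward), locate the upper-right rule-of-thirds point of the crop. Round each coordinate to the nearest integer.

x = 833 px, y = 1024 px

1250/2346 < 7/5, so the 7:5 crop keeps the full width 1250 and trims height to 1250 × 5/7 = 892.86 px.
Top offset = (2346 − 892.86)/2 = 726.57 px; left offset = 0.
Upper-right is two-thirds across and one-third down within the crop:
x = 0.00 + 2 × 1250.00/3 ≈ 833; y = 726.57 + 1 × 892.86/3 ≈ 1024.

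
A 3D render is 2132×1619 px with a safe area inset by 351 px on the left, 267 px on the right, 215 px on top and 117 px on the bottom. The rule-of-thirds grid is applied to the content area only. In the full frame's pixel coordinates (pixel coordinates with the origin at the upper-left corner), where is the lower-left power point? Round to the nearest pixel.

Content width = 2132 − 351 − 267 = 1514 px; content height = 1619 − 215 − 117 = 1287 px.
Lower-left is one-third across and two-thirds down within the content area.
x = 351 + 1 × 1514/3 = 351 + 504.67 ≈ 856
y = 215 + 2 × 1287/3 = 215 + 858.00 ≈ 1073

(856, 1073)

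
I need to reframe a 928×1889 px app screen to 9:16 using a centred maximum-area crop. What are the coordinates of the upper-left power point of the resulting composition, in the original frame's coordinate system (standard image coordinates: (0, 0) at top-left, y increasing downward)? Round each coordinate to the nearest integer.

928/1889 < 9/16, so the 9:16 crop keeps the full width 928 and trims height to 928 × 16/9 = 1649.78 px.
Top offset = (1889 − 1649.78)/2 = 119.61 px; left offset = 0.
Upper-left is one-third across and one-third down within the crop:
x = 0.00 + 1 × 928.00/3 ≈ 309; y = 119.61 + 1 × 1649.78/3 ≈ 670.

x = 309 px, y = 670 px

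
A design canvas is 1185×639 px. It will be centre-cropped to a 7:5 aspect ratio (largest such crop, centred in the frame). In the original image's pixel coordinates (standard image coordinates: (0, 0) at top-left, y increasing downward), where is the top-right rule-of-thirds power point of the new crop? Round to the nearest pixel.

1185/639 > 7/5, so the 7:5 crop keeps the full height 639 and trims width to 639 × 7/5 = 894.60 px.
Left offset = (1185 − 894.60)/2 = 145.20 px; top offset = 0.
Top-right is two-thirds across and one-third down within the crop:
x = 145.20 + 2 × 894.60/3 ≈ 742; y = 0.00 + 1 × 639.00/3 ≈ 213.

(742, 213)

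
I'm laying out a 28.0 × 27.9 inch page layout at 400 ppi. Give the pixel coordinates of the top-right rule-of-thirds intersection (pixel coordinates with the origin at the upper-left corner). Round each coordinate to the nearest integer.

In pixels the canvas is 28.0 × 400 = 11200 wide and 27.9 × 400 = 11160 tall.
The top-right point is two-thirds across and one-third down:
x = 2 × 11200/3 ≈ 7467; y = 1 × 11160/3 ≈ 3720.

x = 7467 px, y = 3720 px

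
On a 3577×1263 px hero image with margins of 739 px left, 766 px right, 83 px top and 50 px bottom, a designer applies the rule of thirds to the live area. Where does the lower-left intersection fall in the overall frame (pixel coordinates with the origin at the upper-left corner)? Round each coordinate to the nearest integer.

Content width = 3577 − 739 − 766 = 2072 px; content height = 1263 − 83 − 50 = 1130 px.
Lower-left is one-third across and two-thirds down within the live area.
x = 739 + 1 × 2072/3 = 739 + 690.67 ≈ 1430
y = 83 + 2 × 1130/3 = 83 + 753.33 ≈ 836

x = 1430 px, y = 836 px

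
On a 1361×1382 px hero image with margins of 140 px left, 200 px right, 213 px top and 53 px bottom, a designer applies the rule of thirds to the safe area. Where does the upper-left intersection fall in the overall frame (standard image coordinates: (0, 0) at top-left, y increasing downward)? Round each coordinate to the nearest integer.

Content width = 1361 − 140 − 200 = 1021 px; content height = 1382 − 213 − 53 = 1116 px.
Upper-left is one-third across and one-third down within the safe area.
x = 140 + 1 × 1021/3 = 140 + 340.33 ≈ 480
y = 213 + 1 × 1116/3 = 213 + 372.00 ≈ 585

(480, 585)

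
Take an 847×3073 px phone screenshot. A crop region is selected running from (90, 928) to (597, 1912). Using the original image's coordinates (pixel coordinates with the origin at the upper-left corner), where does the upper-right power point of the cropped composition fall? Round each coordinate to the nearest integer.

Crop width = 597 − 90 = 507 px; one third is 169.00 px.
Crop height = 1912 − 928 = 984 px; one third is 328.00 px.
The upper-right point is two-thirds across and one-third down within the crop:
x = 90 + 2 × 169.00 ≈ 428; y = 928 + 1 × 328.00 ≈ 1256.

x = 428 px, y = 1256 px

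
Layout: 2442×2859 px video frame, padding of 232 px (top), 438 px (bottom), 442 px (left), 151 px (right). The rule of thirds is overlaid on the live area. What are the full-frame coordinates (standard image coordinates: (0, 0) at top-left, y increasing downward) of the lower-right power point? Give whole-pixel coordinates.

(1675, 1691)

Content width = 2442 − 442 − 151 = 1849 px; content height = 2859 − 232 − 438 = 2189 px.
Lower-right is two-thirds across and two-thirds down within the live area.
x = 442 + 2 × 1849/3 = 442 + 1232.67 ≈ 1675
y = 232 + 2 × 2189/3 = 232 + 1459.33 ≈ 1691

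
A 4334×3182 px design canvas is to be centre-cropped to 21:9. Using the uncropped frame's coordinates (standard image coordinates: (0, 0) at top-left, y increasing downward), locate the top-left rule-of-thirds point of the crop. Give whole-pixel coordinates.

x = 1445 px, y = 1281 px

4334/3182 < 21/9, so the 21:9 crop keeps the full width 4334 and trims height to 4334 × 9/21 = 1857.43 px.
Top offset = (3182 − 1857.43)/2 = 662.29 px; left offset = 0.
Top-left is one-third across and one-third down within the crop:
x = 0.00 + 1 × 4334.00/3 ≈ 1445; y = 662.29 + 1 × 1857.43/3 ≈ 1281.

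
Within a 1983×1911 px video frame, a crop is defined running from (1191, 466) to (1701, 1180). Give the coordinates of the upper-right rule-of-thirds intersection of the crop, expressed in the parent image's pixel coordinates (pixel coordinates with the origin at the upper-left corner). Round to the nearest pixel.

x = 1531 px, y = 704 px

Crop width = 1701 − 1191 = 510 px; one third is 170.00 px.
Crop height = 1180 − 466 = 714 px; one third is 238.00 px.
The upper-right point is two-thirds across and one-third down within the crop:
x = 1191 + 2 × 170.00 ≈ 1531; y = 466 + 1 × 238.00 ≈ 704.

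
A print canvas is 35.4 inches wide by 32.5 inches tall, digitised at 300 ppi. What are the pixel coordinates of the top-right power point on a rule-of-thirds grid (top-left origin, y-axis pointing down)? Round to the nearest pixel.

(7080, 3250)

In pixels the canvas is 35.4 × 300 = 10620 wide and 32.5 × 300 = 9750 tall.
The top-right point is two-thirds across and one-third down:
x = 2 × 10620/3 ≈ 7080; y = 1 × 9750/3 ≈ 3250.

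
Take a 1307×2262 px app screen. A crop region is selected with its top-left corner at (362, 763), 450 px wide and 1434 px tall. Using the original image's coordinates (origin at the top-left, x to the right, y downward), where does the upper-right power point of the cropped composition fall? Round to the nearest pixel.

(662, 1241)

One third of the crop width 450 is 150.00 px.
One third of the crop height 1434 is 478.00 px.
The upper-right point is two-thirds across and one-third down within the crop:
x = 362 + 2 × 150.00 ≈ 662; y = 763 + 1 × 478.00 ≈ 1241.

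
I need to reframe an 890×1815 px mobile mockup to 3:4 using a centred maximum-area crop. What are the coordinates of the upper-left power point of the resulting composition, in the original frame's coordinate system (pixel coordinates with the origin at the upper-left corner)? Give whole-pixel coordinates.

(297, 710)

890/1815 < 3/4, so the 3:4 crop keeps the full width 890 and trims height to 890 × 4/3 = 1186.67 px.
Top offset = (1815 − 1186.67)/2 = 314.17 px; left offset = 0.
Upper-left is one-third across and one-third down within the crop:
x = 0.00 + 1 × 890.00/3 ≈ 297; y = 314.17 + 1 × 1186.67/3 ≈ 710.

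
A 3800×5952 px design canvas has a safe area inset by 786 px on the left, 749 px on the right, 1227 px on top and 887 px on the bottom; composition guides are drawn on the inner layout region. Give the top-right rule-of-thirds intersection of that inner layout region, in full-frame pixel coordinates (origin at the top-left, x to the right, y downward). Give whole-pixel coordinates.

Content width = 3800 − 786 − 749 = 2265 px; content height = 5952 − 1227 − 887 = 3838 px.
Top-right is two-thirds across and one-third down within the inner layout region.
x = 786 + 2 × 2265/3 = 786 + 1510.00 ≈ 2296
y = 1227 + 1 × 3838/3 = 1227 + 1279.33 ≈ 2506

x = 2296 px, y = 2506 px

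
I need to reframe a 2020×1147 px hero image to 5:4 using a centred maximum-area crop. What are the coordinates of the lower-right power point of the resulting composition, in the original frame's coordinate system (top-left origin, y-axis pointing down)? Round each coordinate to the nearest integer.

x = 1249 px, y = 765 px

2020/1147 > 5/4, so the 5:4 crop keeps the full height 1147 and trims width to 1147 × 5/4 = 1433.75 px.
Left offset = (2020 − 1433.75)/2 = 293.12 px; top offset = 0.
Lower-right is two-thirds across and two-thirds down within the crop:
x = 293.12 + 2 × 1433.75/3 ≈ 1249; y = 0.00 + 2 × 1147.00/3 ≈ 765.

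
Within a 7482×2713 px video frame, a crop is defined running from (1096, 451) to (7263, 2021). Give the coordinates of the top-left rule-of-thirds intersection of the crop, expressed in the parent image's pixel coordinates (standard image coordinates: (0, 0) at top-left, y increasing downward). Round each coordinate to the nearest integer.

Crop width = 7263 − 1096 = 6167 px; one third is 2055.67 px.
Crop height = 2021 − 451 = 1570 px; one third is 523.33 px.
The top-left point is one-third across and one-third down within the crop:
x = 1096 + 1 × 2055.67 ≈ 3152; y = 451 + 1 × 523.33 ≈ 974.

(3152, 974)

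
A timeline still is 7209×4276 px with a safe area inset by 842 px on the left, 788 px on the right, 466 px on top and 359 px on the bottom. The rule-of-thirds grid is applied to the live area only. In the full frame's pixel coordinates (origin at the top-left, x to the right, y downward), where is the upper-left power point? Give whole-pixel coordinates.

Content width = 7209 − 842 − 788 = 5579 px; content height = 4276 − 466 − 359 = 3451 px.
Upper-left is one-third across and one-third down within the live area.
x = 842 + 1 × 5579/3 = 842 + 1859.67 ≈ 2702
y = 466 + 1 × 3451/3 = 466 + 1150.33 ≈ 1616

(2702, 1616)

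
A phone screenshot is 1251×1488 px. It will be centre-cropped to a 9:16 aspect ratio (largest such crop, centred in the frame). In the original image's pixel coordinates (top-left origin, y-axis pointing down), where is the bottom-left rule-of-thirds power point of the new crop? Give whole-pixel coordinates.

(486, 992)

1251/1488 > 9/16, so the 9:16 crop keeps the full height 1488 and trims width to 1488 × 9/16 = 837.00 px.
Left offset = (1251 − 837.00)/2 = 207.00 px; top offset = 0.
Bottom-left is one-third across and two-thirds down within the crop:
x = 207.00 + 1 × 837.00/3 ≈ 486; y = 0.00 + 2 × 1488.00/3 ≈ 992.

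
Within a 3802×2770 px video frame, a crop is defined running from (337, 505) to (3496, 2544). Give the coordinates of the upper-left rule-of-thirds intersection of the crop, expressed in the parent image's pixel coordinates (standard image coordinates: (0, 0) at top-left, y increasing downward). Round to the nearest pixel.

Crop width = 3496 − 337 = 3159 px; one third is 1053.00 px.
Crop height = 2544 − 505 = 2039 px; one third is 679.67 px.
The upper-left point is one-third across and one-third down within the crop:
x = 337 + 1 × 1053.00 ≈ 1390; y = 505 + 1 × 679.67 ≈ 1185.

(1390, 1185)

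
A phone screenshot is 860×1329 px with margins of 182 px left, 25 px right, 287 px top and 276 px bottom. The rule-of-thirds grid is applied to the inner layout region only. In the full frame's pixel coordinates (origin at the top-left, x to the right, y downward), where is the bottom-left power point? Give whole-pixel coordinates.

x = 400 px, y = 798 px

Content width = 860 − 182 − 25 = 653 px; content height = 1329 − 287 − 276 = 766 px.
Bottom-left is one-third across and two-thirds down within the inner layout region.
x = 182 + 1 × 653/3 = 182 + 217.67 ≈ 400
y = 287 + 2 × 766/3 = 287 + 510.67 ≈ 798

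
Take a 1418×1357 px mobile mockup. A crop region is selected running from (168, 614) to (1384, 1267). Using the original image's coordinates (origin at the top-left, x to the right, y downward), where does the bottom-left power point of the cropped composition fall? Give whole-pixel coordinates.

Crop width = 1384 − 168 = 1216 px; one third is 405.33 px.
Crop height = 1267 − 614 = 653 px; one third is 217.67 px.
The bottom-left point is one-third across and two-thirds down within the crop:
x = 168 + 1 × 405.33 ≈ 573; y = 614 + 2 × 217.67 ≈ 1049.

(573, 1049)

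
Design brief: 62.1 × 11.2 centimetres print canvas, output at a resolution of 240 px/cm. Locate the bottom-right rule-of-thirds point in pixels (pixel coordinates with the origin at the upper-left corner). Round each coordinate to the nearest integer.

In pixels the canvas is 62.1 × 240 = 14904 wide and 11.2 × 240 = 2688 tall.
The bottom-right point is two-thirds across and two-thirds down:
x = 2 × 14904/3 ≈ 9936; y = 2 × 2688/3 ≈ 1792.

(9936, 1792)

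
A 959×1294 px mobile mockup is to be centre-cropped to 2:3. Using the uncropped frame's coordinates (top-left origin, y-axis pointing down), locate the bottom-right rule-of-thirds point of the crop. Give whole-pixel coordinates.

(623, 863)

959/1294 > 2/3, so the 2:3 crop keeps the full height 1294 and trims width to 1294 × 2/3 = 862.67 px.
Left offset = (959 − 862.67)/2 = 48.17 px; top offset = 0.
Bottom-right is two-thirds across and two-thirds down within the crop:
x = 48.17 + 2 × 862.67/3 ≈ 623; y = 0.00 + 2 × 1294.00/3 ≈ 863.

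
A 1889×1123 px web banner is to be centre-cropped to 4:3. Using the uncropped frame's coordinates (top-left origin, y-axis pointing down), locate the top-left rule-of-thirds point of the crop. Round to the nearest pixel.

(695, 374)

1889/1123 > 4/3, so the 4:3 crop keeps the full height 1123 and trims width to 1123 × 4/3 = 1497.33 px.
Left offset = (1889 − 1497.33)/2 = 195.83 px; top offset = 0.
Top-left is one-third across and one-third down within the crop:
x = 195.83 + 1 × 1497.33/3 ≈ 695; y = 0.00 + 1 × 1123.00/3 ≈ 374.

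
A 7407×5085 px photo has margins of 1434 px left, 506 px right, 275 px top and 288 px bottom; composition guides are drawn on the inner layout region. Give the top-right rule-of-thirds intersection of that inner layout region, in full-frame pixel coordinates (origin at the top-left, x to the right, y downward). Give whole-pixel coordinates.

x = 5079 px, y = 1782 px

Content width = 7407 − 1434 − 506 = 5467 px; content height = 5085 − 275 − 288 = 4522 px.
Top-right is two-thirds across and one-third down within the inner layout region.
x = 1434 + 2 × 5467/3 = 1434 + 3644.67 ≈ 5079
y = 275 + 1 × 4522/3 = 275 + 1507.33 ≈ 1782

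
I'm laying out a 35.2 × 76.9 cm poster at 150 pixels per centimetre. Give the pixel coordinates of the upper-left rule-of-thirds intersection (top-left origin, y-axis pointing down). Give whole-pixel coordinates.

x = 1760 px, y = 3845 px

In pixels the canvas is 35.2 × 150 = 5280 wide and 76.9 × 150 = 11535 tall.
The upper-left point is one-third across and one-third down:
x = 1 × 5280/3 ≈ 1760; y = 1 × 11535/3 ≈ 3845.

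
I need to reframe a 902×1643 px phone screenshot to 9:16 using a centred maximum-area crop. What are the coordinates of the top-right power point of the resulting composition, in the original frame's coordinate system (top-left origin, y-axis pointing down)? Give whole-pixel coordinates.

902/1643 < 9/16, so the 9:16 crop keeps the full width 902 and trims height to 902 × 16/9 = 1603.56 px.
Top offset = (1643 − 1603.56)/2 = 19.72 px; left offset = 0.
Top-right is two-thirds across and one-third down within the crop:
x = 0.00 + 2 × 902.00/3 ≈ 601; y = 19.72 + 1 × 1603.56/3 ≈ 554.

x = 601 px, y = 554 px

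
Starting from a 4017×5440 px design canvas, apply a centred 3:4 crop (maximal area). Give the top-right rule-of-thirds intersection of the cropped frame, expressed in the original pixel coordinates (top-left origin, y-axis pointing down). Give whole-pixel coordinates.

4017/5440 < 3/4, so the 3:4 crop keeps the full width 4017 and trims height to 4017 × 4/3 = 5356.00 px.
Top offset = (5440 − 5356.00)/2 = 42.00 px; left offset = 0.
Top-right is two-thirds across and one-third down within the crop:
x = 0.00 + 2 × 4017.00/3 ≈ 2678; y = 42.00 + 1 × 5356.00/3 ≈ 1827.

x = 2678 px, y = 1827 px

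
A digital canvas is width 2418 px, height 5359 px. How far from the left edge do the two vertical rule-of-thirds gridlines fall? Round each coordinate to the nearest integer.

806 px and 1612 px

2418 / 3 = 806, so the vertical lines sit at one and two thirds of 2418.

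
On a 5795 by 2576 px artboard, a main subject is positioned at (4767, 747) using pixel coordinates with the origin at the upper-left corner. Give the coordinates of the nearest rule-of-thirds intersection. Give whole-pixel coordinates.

Third lines: x ∈ {1932, 3863}, y ∈ {859, 1717}.
4767 is closer to x = 3863; 747 is closer to y = 859.
So the nearest intersection is the upper-right power point.

x = 3863 px, y = 859 px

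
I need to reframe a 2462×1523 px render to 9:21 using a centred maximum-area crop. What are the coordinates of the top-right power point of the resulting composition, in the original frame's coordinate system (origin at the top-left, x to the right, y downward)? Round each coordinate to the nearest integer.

2462/1523 > 9/21, so the 9:21 crop keeps the full height 1523 and trims width to 1523 × 9/21 = 652.71 px.
Left offset = (2462 − 652.71)/2 = 904.64 px; top offset = 0.
Top-right is two-thirds across and one-third down within the crop:
x = 904.64 + 2 × 652.71/3 ≈ 1340; y = 0.00 + 1 × 1523.00/3 ≈ 508.

x = 1340 px, y = 508 px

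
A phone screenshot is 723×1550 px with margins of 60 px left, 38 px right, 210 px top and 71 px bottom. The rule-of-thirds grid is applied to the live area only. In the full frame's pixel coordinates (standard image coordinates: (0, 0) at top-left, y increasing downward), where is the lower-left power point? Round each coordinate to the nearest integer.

Content width = 723 − 60 − 38 = 625 px; content height = 1550 − 210 − 71 = 1269 px.
Lower-left is one-third across and two-thirds down within the live area.
x = 60 + 1 × 625/3 = 60 + 208.33 ≈ 268
y = 210 + 2 × 1269/3 = 210 + 846.00 ≈ 1056

(268, 1056)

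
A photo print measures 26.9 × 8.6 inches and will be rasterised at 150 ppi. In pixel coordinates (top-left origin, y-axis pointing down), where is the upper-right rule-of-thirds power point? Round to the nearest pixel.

In pixels the canvas is 26.9 × 150 = 4035 wide and 8.6 × 150 = 1290 tall.
The upper-right point is two-thirds across and one-third down:
x = 2 × 4035/3 ≈ 2690; y = 1 × 1290/3 ≈ 430.

(2690, 430)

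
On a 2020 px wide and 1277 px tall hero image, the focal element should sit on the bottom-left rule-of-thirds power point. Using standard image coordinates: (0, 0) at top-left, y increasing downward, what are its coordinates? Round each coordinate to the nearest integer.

The bottom-left point sits one-third of the way across and two-thirds of the way down.
x = 1 × 2020/3 ≈ 673; y = 2 × 1277/3 ≈ 851.

(673, 851)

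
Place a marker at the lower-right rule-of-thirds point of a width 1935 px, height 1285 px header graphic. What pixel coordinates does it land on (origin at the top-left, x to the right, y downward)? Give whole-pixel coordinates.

x = 1290 px, y = 857 px

The lower-right point sits two-thirds of the way across and two-thirds of the way down.
x = 2 × 1935/3 ≈ 1290; y = 2 × 1285/3 ≈ 857.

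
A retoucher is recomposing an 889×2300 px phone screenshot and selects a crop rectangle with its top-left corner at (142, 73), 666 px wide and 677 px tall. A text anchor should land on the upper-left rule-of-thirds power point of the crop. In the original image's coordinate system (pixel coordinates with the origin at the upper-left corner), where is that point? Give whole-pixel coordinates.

One third of the crop width 666 is 222.00 px.
One third of the crop height 677 is 225.67 px.
The upper-left point is one-third across and one-third down within the crop:
x = 142 + 1 × 222.00 ≈ 364; y = 73 + 1 × 225.67 ≈ 299.

x = 364 px, y = 299 px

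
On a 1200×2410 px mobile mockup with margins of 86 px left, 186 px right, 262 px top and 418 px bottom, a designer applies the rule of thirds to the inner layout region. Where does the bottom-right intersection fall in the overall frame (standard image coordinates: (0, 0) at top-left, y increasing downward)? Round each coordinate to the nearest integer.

(705, 1415)

Content width = 1200 − 86 − 186 = 928 px; content height = 2410 − 262 − 418 = 1730 px.
Bottom-right is two-thirds across and two-thirds down within the inner layout region.
x = 86 + 2 × 928/3 = 86 + 618.67 ≈ 705
y = 262 + 2 × 1730/3 = 262 + 1153.33 ≈ 1415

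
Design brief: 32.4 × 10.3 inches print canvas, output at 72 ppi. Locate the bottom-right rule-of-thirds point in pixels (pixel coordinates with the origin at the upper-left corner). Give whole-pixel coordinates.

In pixels the canvas is 32.4 × 72 = 2332.8 wide and 10.3 × 72 = 741.6 tall.
The bottom-right point is two-thirds across and two-thirds down:
x = 2 × 2332.8/3 ≈ 1555; y = 2 × 741.6/3 ≈ 494.

(1555, 494)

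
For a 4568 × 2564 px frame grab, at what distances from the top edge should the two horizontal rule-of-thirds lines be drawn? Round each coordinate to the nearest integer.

2564 / 3 = 854.67, so the horizontal lines sit at one and two thirds of 2564.

855 px and 1709 px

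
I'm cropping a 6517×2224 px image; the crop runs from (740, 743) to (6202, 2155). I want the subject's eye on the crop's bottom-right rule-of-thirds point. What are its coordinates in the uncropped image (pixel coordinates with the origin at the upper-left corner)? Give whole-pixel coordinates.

Crop width = 6202 − 740 = 5462 px; one third is 1820.67 px.
Crop height = 2155 − 743 = 1412 px; one third is 470.67 px.
The bottom-right point is two-thirds across and two-thirds down within the crop:
x = 740 + 2 × 1820.67 ≈ 4381; y = 743 + 2 × 470.67 ≈ 1684.

x = 4381 px, y = 1684 px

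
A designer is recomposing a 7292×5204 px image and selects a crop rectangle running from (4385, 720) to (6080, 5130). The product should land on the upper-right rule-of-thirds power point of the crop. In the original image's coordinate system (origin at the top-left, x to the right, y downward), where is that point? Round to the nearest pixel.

Crop width = 6080 − 4385 = 1695 px; one third is 565.00 px.
Crop height = 5130 − 720 = 4410 px; one third is 1470.00 px.
The upper-right point is two-thirds across and one-third down within the crop:
x = 4385 + 2 × 565.00 ≈ 5515; y = 720 + 1 × 1470.00 ≈ 2190.

x = 5515 px, y = 2190 px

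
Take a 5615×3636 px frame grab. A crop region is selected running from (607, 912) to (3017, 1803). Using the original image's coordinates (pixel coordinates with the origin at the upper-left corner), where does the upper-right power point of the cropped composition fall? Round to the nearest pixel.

Crop width = 3017 − 607 = 2410 px; one third is 803.33 px.
Crop height = 1803 − 912 = 891 px; one third is 297.00 px.
The upper-right point is two-thirds across and one-third down within the crop:
x = 607 + 2 × 803.33 ≈ 2214; y = 912 + 1 × 297.00 ≈ 1209.

(2214, 1209)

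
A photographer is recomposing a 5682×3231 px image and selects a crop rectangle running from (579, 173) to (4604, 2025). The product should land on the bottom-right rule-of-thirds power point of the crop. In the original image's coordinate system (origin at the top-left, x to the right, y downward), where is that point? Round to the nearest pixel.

x = 3262 px, y = 1408 px

Crop width = 4604 − 579 = 4025 px; one third is 1341.67 px.
Crop height = 2025 − 173 = 1852 px; one third is 617.33 px.
The bottom-right point is two-thirds across and two-thirds down within the crop:
x = 579 + 2 × 1341.67 ≈ 3262; y = 173 + 2 × 617.33 ≈ 1408.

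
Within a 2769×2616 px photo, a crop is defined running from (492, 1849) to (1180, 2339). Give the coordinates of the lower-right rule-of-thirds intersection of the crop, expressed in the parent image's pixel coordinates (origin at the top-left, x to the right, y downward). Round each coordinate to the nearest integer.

Crop width = 1180 − 492 = 688 px; one third is 229.33 px.
Crop height = 2339 − 1849 = 490 px; one third is 163.33 px.
The lower-right point is two-thirds across and two-thirds down within the crop:
x = 492 + 2 × 229.33 ≈ 951; y = 1849 + 2 × 163.33 ≈ 2176.

(951, 2176)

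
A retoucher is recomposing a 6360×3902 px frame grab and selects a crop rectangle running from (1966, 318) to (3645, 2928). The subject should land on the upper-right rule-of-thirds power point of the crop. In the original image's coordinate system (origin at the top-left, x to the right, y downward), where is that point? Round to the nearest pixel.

x = 3085 px, y = 1188 px

Crop width = 3645 − 1966 = 1679 px; one third is 559.67 px.
Crop height = 2928 − 318 = 2610 px; one third is 870.00 px.
The upper-right point is two-thirds across and one-third down within the crop:
x = 1966 + 2 × 559.67 ≈ 3085; y = 318 + 1 × 870.00 ≈ 1188.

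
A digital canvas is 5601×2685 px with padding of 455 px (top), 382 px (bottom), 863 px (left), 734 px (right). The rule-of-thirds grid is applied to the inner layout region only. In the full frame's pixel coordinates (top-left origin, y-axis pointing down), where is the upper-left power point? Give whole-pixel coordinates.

x = 2198 px, y = 1071 px

Content width = 5601 − 863 − 734 = 4004 px; content height = 2685 − 455 − 382 = 1848 px.
Upper-left is one-third across and one-third down within the inner layout region.
x = 863 + 1 × 4004/3 = 863 + 1334.67 ≈ 2198
y = 455 + 1 × 1848/3 = 455 + 616.00 ≈ 1071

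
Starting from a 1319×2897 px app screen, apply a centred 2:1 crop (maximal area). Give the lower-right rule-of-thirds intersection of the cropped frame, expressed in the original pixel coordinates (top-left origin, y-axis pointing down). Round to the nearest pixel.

1319/2897 < 2/1, so the 2:1 crop keeps the full width 1319 and trims height to 1319 × 1/2 = 659.50 px.
Top offset = (2897 − 659.50)/2 = 1118.75 px; left offset = 0.
Lower-right is two-thirds across and two-thirds down within the crop:
x = 0.00 + 2 × 1319.00/3 ≈ 879; y = 1118.75 + 2 × 659.50/3 ≈ 1558.

x = 879 px, y = 1558 px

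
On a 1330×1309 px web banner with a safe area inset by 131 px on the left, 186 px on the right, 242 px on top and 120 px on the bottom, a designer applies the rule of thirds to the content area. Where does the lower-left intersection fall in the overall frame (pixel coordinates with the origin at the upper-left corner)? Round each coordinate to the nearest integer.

(469, 873)

Content width = 1330 − 131 − 186 = 1013 px; content height = 1309 − 242 − 120 = 947 px.
Lower-left is one-third across and two-thirds down within the content area.
x = 131 + 1 × 1013/3 = 131 + 337.67 ≈ 469
y = 242 + 2 × 947/3 = 242 + 631.33 ≈ 873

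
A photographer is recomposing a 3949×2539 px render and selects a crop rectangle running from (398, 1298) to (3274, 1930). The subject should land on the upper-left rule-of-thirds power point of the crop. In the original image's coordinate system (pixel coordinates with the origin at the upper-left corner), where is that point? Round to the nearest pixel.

Crop width = 3274 − 398 = 2876 px; one third is 958.67 px.
Crop height = 1930 − 1298 = 632 px; one third is 210.67 px.
The upper-left point is one-third across and one-third down within the crop:
x = 398 + 1 × 958.67 ≈ 1357; y = 1298 + 1 × 210.67 ≈ 1509.

(1357, 1509)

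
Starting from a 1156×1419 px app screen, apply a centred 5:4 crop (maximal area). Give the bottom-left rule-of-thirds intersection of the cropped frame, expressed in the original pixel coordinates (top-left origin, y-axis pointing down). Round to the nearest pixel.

(385, 864)

1156/1419 < 5/4, so the 5:4 crop keeps the full width 1156 and trims height to 1156 × 4/5 = 924.80 px.
Top offset = (1419 − 924.80)/2 = 247.10 px; left offset = 0.
Bottom-left is one-third across and two-thirds down within the crop:
x = 0.00 + 1 × 1156.00/3 ≈ 385; y = 247.10 + 2 × 924.80/3 ≈ 864.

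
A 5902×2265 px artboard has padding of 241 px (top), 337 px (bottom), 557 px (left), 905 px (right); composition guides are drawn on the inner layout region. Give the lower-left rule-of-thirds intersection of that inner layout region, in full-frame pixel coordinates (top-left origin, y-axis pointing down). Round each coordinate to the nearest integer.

(2037, 1366)

Content width = 5902 − 557 − 905 = 4440 px; content height = 2265 − 241 − 337 = 1687 px.
Lower-left is one-third across and two-thirds down within the inner layout region.
x = 557 + 1 × 4440/3 = 557 + 1480.00 ≈ 2037
y = 241 + 2 × 1687/3 = 241 + 1124.67 ≈ 1366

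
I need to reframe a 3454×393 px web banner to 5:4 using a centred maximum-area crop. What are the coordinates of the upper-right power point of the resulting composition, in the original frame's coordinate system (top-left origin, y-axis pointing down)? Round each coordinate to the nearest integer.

3454/393 > 5/4, so the 5:4 crop keeps the full height 393 and trims width to 393 × 5/4 = 491.25 px.
Left offset = (3454 − 491.25)/2 = 1481.38 px; top offset = 0.
Upper-right is two-thirds across and one-third down within the crop:
x = 1481.38 + 2 × 491.25/3 ≈ 1809; y = 0.00 + 1 × 393.00/3 ≈ 131.

x = 1809 px, y = 131 px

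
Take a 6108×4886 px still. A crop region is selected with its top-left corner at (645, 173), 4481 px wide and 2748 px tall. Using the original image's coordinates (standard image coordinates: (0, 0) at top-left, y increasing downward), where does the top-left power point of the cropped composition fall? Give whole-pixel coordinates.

One third of the crop width 4481 is 1493.67 px.
One third of the crop height 2748 is 916.00 px.
The top-left point is one-third across and one-third down within the crop:
x = 645 + 1 × 1493.67 ≈ 2139; y = 173 + 1 × 916.00 ≈ 1089.

(2139, 1089)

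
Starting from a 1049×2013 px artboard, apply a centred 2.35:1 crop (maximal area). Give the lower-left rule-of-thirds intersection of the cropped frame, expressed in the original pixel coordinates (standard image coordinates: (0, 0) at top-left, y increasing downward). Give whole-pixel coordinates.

1049/2013 < 2.35/1, so the 2.35:1 crop keeps the full width 1049 and trims height to 1049 × 1/2.35 = 446.38 px.
Top offset = (2013 − 446.38)/2 = 783.31 px; left offset = 0.
Lower-left is one-third across and two-thirds down within the crop:
x = 0.00 + 1 × 1049.00/3 ≈ 350; y = 783.31 + 2 × 446.38/3 ≈ 1081.

(350, 1081)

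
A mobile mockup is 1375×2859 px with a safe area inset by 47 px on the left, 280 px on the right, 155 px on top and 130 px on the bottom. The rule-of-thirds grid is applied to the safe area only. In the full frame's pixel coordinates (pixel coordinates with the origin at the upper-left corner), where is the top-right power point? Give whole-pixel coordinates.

x = 746 px, y = 1013 px

Content width = 1375 − 47 − 280 = 1048 px; content height = 2859 − 155 − 130 = 2574 px.
Top-right is two-thirds across and one-third down within the safe area.
x = 47 + 2 × 1048/3 = 47 + 698.67 ≈ 746
y = 155 + 1 × 2574/3 = 155 + 858.00 ≈ 1013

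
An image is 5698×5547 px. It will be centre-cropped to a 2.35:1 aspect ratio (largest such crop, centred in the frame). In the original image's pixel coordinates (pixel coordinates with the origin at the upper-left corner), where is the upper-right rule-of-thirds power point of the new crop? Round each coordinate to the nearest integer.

(3799, 2369)

5698/5547 < 2.35/1, so the 2.35:1 crop keeps the full width 5698 and trims height to 5698 × 1/2.35 = 2424.68 px.
Top offset = (5547 − 2424.68)/2 = 1561.16 px; left offset = 0.
Upper-right is two-thirds across and one-third down within the crop:
x = 0.00 + 2 × 5698.00/3 ≈ 3799; y = 1561.16 + 1 × 2424.68/3 ≈ 2369.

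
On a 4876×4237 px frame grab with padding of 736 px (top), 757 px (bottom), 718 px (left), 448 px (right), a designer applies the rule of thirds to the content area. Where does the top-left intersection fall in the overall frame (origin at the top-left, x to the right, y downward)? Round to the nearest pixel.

Content width = 4876 − 718 − 448 = 3710 px; content height = 4237 − 736 − 757 = 2744 px.
Top-left is one-third across and one-third down within the content area.
x = 718 + 1 × 3710/3 = 718 + 1236.67 ≈ 1955
y = 736 + 1 × 2744/3 = 736 + 914.67 ≈ 1651

x = 1955 px, y = 1651 px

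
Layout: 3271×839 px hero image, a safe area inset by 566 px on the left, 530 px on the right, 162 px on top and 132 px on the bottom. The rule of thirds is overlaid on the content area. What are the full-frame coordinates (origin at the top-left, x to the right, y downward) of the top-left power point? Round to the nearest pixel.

(1291, 344)

Content width = 3271 − 566 − 530 = 2175 px; content height = 839 − 162 − 132 = 545 px.
Top-left is one-third across and one-third down within the content area.
x = 566 + 1 × 2175/3 = 566 + 725.00 ≈ 1291
y = 162 + 1 × 545/3 = 162 + 181.67 ≈ 344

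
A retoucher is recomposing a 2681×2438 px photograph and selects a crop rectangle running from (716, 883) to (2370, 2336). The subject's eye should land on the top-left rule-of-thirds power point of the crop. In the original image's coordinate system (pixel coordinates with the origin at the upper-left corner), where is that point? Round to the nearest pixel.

Crop width = 2370 − 716 = 1654 px; one third is 551.33 px.
Crop height = 2336 − 883 = 1453 px; one third is 484.33 px.
The top-left point is one-third across and one-third down within the crop:
x = 716 + 1 × 551.33 ≈ 1267; y = 883 + 1 × 484.33 ≈ 1367.

x = 1267 px, y = 1367 px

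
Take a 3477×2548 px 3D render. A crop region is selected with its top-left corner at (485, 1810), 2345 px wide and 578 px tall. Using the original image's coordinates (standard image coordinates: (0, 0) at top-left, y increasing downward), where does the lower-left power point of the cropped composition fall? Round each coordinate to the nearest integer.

(1267, 2195)

One third of the crop width 2345 is 781.67 px.
One third of the crop height 578 is 192.67 px.
The lower-left point is one-third across and two-thirds down within the crop:
x = 485 + 1 × 781.67 ≈ 1267; y = 1810 + 2 × 192.67 ≈ 2195.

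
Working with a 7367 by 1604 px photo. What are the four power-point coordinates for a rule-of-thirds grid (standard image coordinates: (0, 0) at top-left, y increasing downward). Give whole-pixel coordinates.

One third of 7367 is 2455.67; one third of 1604 is 534.67.
Vertical third lines at x = 2456 and x = 4911; horizontal third lines at y = 535 and y = 1069.

(2456, 535), (4911, 535), (2456, 1069), (4911, 1069)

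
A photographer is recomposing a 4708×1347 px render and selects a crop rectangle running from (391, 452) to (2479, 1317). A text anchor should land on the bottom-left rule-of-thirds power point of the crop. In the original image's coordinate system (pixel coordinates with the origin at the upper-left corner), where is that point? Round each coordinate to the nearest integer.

Crop width = 2479 − 391 = 2088 px; one third is 696.00 px.
Crop height = 1317 − 452 = 865 px; one third is 288.33 px.
The bottom-left point is one-third across and two-thirds down within the crop:
x = 391 + 1 × 696.00 ≈ 1087; y = 452 + 2 × 288.33 ≈ 1029.

(1087, 1029)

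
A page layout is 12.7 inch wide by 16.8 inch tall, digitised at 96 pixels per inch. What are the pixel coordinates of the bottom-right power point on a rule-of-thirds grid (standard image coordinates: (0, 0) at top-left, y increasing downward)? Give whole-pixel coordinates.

(813, 1075)

In pixels the canvas is 12.7 × 96 = 1219.2 wide and 16.8 × 96 = 1612.8 tall.
The bottom-right point is two-thirds across and two-thirds down:
x = 2 × 1219.2/3 ≈ 813; y = 2 × 1612.8/3 ≈ 1075.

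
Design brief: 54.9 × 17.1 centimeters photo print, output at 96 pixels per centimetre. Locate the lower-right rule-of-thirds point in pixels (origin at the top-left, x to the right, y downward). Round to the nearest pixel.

In pixels the canvas is 54.9 × 96 = 5270.4 wide and 17.1 × 96 = 1641.6 tall.
The lower-right point is two-thirds across and two-thirds down:
x = 2 × 5270.4/3 ≈ 3514; y = 2 × 1641.6/3 ≈ 1094.

x = 3514 px, y = 1094 px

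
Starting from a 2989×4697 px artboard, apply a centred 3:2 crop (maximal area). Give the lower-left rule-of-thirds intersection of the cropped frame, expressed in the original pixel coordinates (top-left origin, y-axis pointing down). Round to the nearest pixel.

2989/4697 < 3/2, so the 3:2 crop keeps the full width 2989 and trims height to 2989 × 2/3 = 1992.67 px.
Top offset = (4697 − 1992.67)/2 = 1352.17 px; left offset = 0.
Lower-left is one-third across and two-thirds down within the crop:
x = 0.00 + 1 × 2989.00/3 ≈ 996; y = 1352.17 + 2 × 1992.67/3 ≈ 2681.

x = 996 px, y = 2681 px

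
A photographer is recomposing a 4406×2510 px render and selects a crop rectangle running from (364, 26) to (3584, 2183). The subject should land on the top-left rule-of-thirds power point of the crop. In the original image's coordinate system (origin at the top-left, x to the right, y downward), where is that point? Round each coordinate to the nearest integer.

x = 1437 px, y = 745 px

Crop width = 3584 − 364 = 3220 px; one third is 1073.33 px.
Crop height = 2183 − 26 = 2157 px; one third is 719.00 px.
The top-left point is one-third across and one-third down within the crop:
x = 364 + 1 × 1073.33 ≈ 1437; y = 26 + 1 × 719.00 ≈ 745.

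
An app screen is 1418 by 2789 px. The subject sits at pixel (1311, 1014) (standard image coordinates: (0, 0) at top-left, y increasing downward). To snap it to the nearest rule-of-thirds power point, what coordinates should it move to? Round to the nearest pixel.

(945, 930)

Third lines: x ∈ {473, 945}, y ∈ {930, 1859}.
1311 is closer to x = 945; 1014 is closer to y = 930.
So the nearest intersection is the upper-right power point.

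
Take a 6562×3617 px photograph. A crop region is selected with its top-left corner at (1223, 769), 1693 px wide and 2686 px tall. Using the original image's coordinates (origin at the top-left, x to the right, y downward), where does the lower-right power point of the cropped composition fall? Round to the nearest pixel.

x = 2352 px, y = 2560 px

One third of the crop width 1693 is 564.33 px.
One third of the crop height 2686 is 895.33 px.
The lower-right point is two-thirds across and two-thirds down within the crop:
x = 1223 + 2 × 564.33 ≈ 2352; y = 769 + 2 × 895.33 ≈ 2560.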